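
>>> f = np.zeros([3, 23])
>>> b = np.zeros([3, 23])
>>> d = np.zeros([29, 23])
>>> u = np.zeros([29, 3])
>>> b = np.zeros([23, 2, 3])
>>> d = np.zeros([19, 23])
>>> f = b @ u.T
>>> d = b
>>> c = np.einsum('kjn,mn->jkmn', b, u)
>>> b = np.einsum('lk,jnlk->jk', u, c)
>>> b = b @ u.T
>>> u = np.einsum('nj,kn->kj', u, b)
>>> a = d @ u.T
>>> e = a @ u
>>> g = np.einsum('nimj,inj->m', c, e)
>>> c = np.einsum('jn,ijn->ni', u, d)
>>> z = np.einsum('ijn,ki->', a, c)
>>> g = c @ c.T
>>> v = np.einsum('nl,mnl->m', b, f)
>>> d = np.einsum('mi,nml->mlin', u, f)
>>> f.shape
(23, 2, 29)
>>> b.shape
(2, 29)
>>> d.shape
(2, 29, 3, 23)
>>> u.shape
(2, 3)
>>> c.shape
(3, 23)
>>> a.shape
(23, 2, 2)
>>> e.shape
(23, 2, 3)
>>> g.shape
(3, 3)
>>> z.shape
()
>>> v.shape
(23,)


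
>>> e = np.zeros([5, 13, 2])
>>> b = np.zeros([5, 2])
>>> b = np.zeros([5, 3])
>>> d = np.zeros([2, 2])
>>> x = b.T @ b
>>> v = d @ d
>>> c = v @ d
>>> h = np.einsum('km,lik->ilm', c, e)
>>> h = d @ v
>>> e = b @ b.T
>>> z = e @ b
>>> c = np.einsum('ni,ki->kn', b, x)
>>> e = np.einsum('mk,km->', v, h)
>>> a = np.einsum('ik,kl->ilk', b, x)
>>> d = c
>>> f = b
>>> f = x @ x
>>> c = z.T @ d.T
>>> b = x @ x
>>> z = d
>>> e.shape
()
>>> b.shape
(3, 3)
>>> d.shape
(3, 5)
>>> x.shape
(3, 3)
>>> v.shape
(2, 2)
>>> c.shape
(3, 3)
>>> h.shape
(2, 2)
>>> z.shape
(3, 5)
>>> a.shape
(5, 3, 3)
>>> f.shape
(3, 3)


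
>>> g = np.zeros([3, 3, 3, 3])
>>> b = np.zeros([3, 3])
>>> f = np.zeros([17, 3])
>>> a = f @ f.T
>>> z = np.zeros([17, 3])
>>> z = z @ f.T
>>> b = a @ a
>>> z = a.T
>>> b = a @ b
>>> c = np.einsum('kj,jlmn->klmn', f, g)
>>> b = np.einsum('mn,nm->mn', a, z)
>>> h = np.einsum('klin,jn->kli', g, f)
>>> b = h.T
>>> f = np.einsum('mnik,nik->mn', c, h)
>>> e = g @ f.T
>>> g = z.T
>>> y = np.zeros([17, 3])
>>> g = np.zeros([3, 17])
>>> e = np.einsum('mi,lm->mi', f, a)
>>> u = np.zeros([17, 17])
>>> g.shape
(3, 17)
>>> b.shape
(3, 3, 3)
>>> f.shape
(17, 3)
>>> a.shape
(17, 17)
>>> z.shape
(17, 17)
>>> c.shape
(17, 3, 3, 3)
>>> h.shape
(3, 3, 3)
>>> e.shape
(17, 3)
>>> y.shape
(17, 3)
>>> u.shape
(17, 17)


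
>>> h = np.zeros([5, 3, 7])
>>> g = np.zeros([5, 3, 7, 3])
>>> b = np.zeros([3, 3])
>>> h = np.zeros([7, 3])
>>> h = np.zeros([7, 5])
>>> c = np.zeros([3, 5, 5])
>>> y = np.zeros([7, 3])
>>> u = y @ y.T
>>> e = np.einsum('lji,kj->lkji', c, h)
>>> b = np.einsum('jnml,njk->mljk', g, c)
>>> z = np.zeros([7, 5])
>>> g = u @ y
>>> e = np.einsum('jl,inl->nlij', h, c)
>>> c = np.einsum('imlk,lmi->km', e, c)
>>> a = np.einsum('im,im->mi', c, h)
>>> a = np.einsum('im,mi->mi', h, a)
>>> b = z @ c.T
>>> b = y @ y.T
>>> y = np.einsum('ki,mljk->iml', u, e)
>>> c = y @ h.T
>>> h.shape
(7, 5)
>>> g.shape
(7, 3)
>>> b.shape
(7, 7)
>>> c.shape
(7, 5, 7)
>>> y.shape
(7, 5, 5)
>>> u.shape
(7, 7)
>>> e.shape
(5, 5, 3, 7)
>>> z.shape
(7, 5)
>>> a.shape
(5, 7)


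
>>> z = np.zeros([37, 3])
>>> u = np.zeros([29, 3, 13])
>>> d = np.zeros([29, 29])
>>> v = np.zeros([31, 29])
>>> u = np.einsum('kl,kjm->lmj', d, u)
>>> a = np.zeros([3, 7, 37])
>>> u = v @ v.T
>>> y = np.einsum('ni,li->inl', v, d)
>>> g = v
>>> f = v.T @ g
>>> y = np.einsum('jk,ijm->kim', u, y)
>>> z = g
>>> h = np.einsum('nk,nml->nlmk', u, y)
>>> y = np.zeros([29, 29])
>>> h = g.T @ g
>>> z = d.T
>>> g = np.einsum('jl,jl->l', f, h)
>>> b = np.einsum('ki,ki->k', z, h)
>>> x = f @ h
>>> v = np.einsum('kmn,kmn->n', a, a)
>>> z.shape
(29, 29)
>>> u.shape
(31, 31)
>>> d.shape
(29, 29)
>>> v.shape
(37,)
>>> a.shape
(3, 7, 37)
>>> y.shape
(29, 29)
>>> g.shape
(29,)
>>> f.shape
(29, 29)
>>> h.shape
(29, 29)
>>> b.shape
(29,)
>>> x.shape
(29, 29)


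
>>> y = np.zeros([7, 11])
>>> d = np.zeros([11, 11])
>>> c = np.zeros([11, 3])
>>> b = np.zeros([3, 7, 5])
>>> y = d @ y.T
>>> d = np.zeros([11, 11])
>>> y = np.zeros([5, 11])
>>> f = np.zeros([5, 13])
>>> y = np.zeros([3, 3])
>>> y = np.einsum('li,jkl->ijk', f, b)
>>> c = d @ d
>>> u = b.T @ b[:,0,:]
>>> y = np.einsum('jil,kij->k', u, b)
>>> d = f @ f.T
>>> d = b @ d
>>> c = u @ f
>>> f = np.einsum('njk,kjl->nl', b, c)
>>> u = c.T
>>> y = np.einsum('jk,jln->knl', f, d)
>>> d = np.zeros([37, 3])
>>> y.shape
(13, 5, 7)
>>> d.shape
(37, 3)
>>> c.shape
(5, 7, 13)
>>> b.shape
(3, 7, 5)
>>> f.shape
(3, 13)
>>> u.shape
(13, 7, 5)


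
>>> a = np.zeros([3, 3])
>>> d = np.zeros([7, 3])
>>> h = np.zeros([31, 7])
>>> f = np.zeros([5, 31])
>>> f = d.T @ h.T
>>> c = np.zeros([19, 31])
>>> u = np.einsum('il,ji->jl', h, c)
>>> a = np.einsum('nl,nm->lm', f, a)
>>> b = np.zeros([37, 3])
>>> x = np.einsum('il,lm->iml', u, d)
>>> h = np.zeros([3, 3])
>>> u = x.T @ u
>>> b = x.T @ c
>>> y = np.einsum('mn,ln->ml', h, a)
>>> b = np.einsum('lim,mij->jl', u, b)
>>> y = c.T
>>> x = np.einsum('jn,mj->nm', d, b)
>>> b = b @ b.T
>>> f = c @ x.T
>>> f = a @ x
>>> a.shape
(31, 3)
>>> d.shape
(7, 3)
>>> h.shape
(3, 3)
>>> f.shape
(31, 31)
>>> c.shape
(19, 31)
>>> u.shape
(7, 3, 7)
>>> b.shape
(31, 31)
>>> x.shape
(3, 31)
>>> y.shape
(31, 19)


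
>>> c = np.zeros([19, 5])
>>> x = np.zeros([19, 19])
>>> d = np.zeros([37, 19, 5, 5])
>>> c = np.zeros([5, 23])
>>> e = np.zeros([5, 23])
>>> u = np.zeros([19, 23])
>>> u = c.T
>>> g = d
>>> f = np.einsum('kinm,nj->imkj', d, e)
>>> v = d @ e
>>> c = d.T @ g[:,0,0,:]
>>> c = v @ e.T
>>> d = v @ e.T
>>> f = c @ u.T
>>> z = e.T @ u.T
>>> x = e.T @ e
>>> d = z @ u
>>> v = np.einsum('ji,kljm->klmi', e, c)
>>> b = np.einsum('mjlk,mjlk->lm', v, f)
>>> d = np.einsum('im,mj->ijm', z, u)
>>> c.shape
(37, 19, 5, 5)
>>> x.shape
(23, 23)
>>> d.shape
(23, 5, 23)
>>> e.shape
(5, 23)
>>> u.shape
(23, 5)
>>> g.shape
(37, 19, 5, 5)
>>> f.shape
(37, 19, 5, 23)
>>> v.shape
(37, 19, 5, 23)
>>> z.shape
(23, 23)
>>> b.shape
(5, 37)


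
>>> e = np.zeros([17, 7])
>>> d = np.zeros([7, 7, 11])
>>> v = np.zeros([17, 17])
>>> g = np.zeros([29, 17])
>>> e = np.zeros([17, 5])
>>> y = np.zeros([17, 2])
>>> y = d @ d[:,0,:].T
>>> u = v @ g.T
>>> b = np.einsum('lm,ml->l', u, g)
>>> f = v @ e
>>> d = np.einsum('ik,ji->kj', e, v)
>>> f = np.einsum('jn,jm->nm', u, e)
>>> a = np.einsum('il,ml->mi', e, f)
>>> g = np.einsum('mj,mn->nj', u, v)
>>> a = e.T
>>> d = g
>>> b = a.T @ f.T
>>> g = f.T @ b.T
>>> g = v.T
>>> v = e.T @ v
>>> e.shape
(17, 5)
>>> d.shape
(17, 29)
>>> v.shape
(5, 17)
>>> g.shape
(17, 17)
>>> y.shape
(7, 7, 7)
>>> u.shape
(17, 29)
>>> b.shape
(17, 29)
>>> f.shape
(29, 5)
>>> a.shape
(5, 17)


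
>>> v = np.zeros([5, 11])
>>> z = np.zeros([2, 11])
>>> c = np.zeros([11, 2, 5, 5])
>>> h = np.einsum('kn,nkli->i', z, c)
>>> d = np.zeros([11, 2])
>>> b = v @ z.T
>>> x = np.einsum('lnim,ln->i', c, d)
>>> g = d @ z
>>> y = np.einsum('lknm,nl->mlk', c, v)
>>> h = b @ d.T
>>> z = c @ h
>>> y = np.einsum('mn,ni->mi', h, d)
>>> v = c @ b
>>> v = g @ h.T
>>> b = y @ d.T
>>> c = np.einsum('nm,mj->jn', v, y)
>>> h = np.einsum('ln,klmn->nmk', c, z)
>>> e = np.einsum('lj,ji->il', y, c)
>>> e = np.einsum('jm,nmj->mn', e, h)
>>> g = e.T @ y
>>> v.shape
(11, 5)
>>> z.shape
(11, 2, 5, 11)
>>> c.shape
(2, 11)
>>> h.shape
(11, 5, 11)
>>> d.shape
(11, 2)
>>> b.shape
(5, 11)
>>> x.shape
(5,)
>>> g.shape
(11, 2)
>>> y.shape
(5, 2)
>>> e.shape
(5, 11)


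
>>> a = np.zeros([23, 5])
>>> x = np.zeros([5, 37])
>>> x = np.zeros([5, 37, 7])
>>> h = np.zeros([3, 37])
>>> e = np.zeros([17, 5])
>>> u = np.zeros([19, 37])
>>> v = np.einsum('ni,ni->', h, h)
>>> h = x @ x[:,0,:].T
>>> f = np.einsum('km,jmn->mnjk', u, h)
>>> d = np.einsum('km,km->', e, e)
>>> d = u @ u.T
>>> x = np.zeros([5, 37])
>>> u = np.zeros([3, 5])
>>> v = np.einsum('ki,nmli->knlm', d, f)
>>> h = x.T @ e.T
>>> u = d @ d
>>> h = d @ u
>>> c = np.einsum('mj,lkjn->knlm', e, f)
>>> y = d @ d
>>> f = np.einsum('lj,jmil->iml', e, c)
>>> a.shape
(23, 5)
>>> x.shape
(5, 37)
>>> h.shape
(19, 19)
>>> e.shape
(17, 5)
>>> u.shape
(19, 19)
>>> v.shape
(19, 37, 5, 5)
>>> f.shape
(37, 19, 17)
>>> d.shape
(19, 19)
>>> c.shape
(5, 19, 37, 17)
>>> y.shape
(19, 19)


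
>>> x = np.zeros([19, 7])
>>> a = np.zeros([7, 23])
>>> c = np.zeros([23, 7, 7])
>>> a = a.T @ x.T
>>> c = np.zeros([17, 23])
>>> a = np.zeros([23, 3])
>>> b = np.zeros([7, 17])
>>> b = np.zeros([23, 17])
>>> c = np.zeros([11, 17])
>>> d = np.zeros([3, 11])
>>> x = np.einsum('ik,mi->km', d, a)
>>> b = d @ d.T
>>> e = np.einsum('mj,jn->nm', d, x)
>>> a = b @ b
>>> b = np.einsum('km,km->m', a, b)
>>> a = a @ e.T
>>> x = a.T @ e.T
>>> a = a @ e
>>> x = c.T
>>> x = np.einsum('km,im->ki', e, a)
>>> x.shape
(23, 3)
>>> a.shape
(3, 3)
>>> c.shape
(11, 17)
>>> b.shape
(3,)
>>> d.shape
(3, 11)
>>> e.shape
(23, 3)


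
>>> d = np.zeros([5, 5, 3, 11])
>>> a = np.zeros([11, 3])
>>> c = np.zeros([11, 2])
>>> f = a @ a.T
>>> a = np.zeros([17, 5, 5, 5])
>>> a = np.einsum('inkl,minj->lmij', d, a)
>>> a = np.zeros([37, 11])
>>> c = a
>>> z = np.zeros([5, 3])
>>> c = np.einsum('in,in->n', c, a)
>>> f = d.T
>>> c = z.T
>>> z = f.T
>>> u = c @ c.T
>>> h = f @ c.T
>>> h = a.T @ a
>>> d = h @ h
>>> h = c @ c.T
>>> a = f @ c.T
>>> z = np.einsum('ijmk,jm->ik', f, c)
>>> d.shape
(11, 11)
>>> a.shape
(11, 3, 5, 3)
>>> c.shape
(3, 5)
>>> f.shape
(11, 3, 5, 5)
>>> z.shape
(11, 5)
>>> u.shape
(3, 3)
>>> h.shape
(3, 3)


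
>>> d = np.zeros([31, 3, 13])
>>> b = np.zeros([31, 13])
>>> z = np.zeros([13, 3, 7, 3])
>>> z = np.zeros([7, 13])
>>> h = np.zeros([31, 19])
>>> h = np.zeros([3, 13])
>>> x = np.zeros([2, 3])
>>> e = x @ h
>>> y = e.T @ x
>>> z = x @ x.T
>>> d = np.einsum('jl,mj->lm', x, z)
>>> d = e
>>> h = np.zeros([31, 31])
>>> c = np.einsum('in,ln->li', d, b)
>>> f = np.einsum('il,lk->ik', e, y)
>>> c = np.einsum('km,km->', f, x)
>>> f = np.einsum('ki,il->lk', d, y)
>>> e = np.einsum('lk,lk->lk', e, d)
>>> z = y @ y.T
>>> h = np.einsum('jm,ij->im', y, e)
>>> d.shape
(2, 13)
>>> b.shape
(31, 13)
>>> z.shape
(13, 13)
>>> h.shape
(2, 3)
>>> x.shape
(2, 3)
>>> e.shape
(2, 13)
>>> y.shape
(13, 3)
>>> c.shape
()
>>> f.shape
(3, 2)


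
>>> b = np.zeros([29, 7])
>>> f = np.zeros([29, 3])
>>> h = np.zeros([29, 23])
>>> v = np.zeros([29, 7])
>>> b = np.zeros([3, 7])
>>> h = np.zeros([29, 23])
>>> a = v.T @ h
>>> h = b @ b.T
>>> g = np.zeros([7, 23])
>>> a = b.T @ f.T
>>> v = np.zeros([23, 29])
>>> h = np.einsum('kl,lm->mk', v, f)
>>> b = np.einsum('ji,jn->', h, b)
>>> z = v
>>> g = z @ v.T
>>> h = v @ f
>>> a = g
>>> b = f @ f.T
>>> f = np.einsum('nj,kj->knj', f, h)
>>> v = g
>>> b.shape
(29, 29)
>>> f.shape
(23, 29, 3)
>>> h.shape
(23, 3)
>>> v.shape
(23, 23)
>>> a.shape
(23, 23)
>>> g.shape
(23, 23)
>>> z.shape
(23, 29)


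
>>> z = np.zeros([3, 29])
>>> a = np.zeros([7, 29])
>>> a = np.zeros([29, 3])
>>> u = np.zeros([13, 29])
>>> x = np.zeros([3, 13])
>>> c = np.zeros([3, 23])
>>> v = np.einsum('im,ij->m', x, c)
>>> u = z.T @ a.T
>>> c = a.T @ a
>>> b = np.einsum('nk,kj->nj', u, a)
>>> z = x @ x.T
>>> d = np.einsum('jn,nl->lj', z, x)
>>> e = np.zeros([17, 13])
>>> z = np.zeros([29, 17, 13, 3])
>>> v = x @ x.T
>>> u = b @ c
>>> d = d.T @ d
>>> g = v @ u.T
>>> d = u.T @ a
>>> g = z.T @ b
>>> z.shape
(29, 17, 13, 3)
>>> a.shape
(29, 3)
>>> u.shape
(29, 3)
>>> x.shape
(3, 13)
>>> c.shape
(3, 3)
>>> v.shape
(3, 3)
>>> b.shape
(29, 3)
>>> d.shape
(3, 3)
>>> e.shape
(17, 13)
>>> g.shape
(3, 13, 17, 3)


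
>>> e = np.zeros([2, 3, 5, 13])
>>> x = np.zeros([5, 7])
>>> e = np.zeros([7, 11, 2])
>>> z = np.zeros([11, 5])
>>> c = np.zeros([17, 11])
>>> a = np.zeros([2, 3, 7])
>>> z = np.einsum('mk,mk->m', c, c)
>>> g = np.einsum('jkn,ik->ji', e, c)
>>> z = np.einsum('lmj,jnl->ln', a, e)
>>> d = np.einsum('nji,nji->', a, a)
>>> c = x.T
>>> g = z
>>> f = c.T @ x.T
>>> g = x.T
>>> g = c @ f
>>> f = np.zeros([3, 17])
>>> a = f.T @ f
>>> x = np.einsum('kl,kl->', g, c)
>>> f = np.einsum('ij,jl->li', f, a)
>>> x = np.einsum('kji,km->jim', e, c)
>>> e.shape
(7, 11, 2)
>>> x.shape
(11, 2, 5)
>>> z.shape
(2, 11)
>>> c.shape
(7, 5)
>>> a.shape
(17, 17)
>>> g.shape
(7, 5)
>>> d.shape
()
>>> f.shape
(17, 3)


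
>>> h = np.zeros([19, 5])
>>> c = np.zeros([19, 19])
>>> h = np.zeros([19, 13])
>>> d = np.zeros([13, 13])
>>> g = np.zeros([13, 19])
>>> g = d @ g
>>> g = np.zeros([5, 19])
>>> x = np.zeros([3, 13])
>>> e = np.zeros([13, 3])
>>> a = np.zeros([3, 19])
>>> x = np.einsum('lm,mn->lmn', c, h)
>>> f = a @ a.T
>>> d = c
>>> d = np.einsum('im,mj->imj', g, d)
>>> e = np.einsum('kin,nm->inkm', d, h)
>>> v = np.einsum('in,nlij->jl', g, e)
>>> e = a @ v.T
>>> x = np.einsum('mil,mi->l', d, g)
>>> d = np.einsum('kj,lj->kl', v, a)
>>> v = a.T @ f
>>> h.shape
(19, 13)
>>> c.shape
(19, 19)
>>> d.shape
(13, 3)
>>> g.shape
(5, 19)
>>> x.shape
(19,)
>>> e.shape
(3, 13)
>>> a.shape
(3, 19)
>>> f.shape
(3, 3)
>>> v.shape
(19, 3)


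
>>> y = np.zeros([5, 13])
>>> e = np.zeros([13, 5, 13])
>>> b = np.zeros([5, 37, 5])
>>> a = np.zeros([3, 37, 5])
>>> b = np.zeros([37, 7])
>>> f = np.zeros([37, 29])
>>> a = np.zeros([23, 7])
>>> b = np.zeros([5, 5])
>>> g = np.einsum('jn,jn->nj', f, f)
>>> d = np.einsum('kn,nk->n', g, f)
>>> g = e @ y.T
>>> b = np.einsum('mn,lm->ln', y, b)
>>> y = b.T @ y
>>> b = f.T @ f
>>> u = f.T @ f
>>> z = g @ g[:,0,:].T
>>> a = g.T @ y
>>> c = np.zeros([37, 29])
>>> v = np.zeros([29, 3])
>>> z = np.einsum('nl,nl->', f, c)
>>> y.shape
(13, 13)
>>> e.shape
(13, 5, 13)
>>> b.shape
(29, 29)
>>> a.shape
(5, 5, 13)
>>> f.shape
(37, 29)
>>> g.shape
(13, 5, 5)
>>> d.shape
(37,)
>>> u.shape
(29, 29)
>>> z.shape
()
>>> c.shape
(37, 29)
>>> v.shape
(29, 3)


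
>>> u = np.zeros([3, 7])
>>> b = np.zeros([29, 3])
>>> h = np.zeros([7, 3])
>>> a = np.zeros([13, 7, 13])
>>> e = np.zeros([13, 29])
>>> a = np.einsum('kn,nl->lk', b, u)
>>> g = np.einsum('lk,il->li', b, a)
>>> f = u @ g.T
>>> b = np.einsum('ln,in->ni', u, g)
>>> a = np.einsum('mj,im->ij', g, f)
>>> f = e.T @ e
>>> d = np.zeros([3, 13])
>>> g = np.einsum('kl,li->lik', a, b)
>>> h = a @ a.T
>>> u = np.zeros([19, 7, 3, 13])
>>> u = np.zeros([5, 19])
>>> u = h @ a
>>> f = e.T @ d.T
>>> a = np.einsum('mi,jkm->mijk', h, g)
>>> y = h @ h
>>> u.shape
(3, 7)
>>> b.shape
(7, 29)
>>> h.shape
(3, 3)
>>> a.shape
(3, 3, 7, 29)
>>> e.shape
(13, 29)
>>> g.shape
(7, 29, 3)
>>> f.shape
(29, 3)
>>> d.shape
(3, 13)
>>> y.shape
(3, 3)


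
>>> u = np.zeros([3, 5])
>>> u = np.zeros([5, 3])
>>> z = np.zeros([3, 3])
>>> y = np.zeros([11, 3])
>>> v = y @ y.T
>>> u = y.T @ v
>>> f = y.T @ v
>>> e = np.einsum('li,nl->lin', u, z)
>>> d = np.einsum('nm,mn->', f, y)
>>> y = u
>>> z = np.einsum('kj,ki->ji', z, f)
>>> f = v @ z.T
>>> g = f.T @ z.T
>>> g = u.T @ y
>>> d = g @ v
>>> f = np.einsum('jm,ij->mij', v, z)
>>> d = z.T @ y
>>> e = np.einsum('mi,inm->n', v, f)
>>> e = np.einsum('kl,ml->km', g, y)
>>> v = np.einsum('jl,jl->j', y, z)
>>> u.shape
(3, 11)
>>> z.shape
(3, 11)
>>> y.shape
(3, 11)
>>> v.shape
(3,)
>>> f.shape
(11, 3, 11)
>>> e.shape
(11, 3)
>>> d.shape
(11, 11)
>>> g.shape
(11, 11)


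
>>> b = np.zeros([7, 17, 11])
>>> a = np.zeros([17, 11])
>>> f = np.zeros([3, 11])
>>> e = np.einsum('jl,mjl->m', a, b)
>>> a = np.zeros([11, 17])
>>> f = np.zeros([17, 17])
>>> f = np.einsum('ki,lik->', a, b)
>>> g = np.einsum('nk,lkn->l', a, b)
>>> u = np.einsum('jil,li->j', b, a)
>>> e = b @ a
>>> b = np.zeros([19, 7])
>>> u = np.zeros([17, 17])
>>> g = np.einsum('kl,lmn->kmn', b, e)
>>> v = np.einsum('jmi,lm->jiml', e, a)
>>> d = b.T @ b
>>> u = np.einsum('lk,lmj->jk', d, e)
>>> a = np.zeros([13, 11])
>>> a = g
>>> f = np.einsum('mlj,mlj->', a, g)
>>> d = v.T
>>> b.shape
(19, 7)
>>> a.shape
(19, 17, 17)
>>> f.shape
()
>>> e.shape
(7, 17, 17)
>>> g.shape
(19, 17, 17)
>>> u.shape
(17, 7)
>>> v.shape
(7, 17, 17, 11)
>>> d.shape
(11, 17, 17, 7)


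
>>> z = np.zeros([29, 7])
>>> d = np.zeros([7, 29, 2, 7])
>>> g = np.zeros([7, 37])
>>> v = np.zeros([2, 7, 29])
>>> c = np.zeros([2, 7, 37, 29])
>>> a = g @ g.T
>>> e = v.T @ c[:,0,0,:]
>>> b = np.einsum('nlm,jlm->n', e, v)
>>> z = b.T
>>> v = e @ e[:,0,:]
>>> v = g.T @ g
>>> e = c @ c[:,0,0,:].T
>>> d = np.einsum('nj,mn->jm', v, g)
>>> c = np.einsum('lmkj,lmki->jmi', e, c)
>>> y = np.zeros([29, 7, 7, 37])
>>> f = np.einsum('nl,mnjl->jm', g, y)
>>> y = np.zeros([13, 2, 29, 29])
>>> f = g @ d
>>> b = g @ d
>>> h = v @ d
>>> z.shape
(29,)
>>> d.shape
(37, 7)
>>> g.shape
(7, 37)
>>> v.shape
(37, 37)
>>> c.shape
(2, 7, 29)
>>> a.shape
(7, 7)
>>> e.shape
(2, 7, 37, 2)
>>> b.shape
(7, 7)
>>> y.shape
(13, 2, 29, 29)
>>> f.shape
(7, 7)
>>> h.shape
(37, 7)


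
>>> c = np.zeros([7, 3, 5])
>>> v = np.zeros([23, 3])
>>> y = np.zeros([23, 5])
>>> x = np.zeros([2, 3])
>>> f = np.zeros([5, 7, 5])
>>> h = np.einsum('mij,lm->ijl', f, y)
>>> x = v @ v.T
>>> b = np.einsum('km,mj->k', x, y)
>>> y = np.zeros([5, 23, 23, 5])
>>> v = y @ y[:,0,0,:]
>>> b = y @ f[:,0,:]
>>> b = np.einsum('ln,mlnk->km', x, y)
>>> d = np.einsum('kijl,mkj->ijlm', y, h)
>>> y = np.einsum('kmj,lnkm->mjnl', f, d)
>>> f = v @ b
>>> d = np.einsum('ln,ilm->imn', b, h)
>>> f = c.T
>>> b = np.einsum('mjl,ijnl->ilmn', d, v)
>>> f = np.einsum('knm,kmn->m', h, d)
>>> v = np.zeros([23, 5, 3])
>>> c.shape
(7, 3, 5)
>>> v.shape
(23, 5, 3)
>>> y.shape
(7, 5, 23, 23)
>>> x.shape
(23, 23)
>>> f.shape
(23,)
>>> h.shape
(7, 5, 23)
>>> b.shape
(5, 5, 7, 23)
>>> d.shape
(7, 23, 5)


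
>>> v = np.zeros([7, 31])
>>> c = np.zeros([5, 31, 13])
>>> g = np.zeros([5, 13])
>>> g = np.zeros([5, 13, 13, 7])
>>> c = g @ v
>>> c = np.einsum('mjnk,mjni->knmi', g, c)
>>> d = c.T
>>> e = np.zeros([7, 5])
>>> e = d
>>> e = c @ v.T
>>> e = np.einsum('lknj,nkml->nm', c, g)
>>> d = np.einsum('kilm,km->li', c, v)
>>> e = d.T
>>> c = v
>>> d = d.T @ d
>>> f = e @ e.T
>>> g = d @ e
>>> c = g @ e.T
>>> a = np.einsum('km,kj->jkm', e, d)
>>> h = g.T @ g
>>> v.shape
(7, 31)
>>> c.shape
(13, 13)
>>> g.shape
(13, 5)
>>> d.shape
(13, 13)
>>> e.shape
(13, 5)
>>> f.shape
(13, 13)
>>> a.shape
(13, 13, 5)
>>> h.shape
(5, 5)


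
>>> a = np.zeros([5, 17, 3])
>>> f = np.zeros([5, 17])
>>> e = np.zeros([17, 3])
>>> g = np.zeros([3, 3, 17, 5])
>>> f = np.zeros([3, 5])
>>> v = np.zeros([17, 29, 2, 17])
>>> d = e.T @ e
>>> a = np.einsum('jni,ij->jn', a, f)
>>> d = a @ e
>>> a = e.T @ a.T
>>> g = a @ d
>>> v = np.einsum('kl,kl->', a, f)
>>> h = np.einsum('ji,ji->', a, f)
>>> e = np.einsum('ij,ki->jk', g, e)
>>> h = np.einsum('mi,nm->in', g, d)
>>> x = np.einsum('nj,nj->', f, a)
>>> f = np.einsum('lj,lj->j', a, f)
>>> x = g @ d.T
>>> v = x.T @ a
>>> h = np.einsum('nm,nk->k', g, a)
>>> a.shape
(3, 5)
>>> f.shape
(5,)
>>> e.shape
(3, 17)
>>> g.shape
(3, 3)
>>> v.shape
(5, 5)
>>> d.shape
(5, 3)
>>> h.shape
(5,)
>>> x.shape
(3, 5)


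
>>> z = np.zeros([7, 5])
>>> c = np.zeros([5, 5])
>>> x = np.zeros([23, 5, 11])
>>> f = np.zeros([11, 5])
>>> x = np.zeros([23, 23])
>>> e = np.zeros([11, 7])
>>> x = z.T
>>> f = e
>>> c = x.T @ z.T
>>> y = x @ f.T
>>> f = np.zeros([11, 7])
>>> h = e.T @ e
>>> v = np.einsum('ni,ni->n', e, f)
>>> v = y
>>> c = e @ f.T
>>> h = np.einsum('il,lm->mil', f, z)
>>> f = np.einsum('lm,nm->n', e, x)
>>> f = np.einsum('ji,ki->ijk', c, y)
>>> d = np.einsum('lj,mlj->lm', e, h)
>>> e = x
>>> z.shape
(7, 5)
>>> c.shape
(11, 11)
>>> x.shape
(5, 7)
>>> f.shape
(11, 11, 5)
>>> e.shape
(5, 7)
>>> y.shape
(5, 11)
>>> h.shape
(5, 11, 7)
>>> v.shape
(5, 11)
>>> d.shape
(11, 5)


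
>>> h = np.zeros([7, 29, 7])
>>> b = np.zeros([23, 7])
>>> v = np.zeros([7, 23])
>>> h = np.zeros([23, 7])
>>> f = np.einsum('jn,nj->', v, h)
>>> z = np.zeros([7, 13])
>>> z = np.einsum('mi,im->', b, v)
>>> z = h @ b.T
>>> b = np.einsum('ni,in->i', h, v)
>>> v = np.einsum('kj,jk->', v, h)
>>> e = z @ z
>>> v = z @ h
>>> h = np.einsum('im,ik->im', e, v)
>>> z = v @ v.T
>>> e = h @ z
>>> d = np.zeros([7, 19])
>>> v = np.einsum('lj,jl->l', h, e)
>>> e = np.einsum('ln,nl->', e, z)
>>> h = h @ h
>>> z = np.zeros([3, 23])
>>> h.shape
(23, 23)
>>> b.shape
(7,)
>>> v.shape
(23,)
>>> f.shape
()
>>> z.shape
(3, 23)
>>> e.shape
()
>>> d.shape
(7, 19)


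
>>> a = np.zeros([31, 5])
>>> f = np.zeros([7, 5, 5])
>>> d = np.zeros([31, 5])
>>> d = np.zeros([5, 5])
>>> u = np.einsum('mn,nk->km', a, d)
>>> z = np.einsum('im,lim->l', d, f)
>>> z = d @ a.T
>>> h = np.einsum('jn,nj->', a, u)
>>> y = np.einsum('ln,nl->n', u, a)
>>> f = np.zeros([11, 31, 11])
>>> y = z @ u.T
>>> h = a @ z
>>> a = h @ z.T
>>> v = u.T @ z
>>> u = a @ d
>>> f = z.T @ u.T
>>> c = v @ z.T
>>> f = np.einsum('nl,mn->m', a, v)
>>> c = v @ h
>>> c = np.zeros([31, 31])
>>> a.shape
(31, 5)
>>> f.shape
(31,)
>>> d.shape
(5, 5)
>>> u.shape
(31, 5)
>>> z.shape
(5, 31)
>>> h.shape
(31, 31)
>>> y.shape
(5, 5)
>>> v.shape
(31, 31)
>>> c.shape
(31, 31)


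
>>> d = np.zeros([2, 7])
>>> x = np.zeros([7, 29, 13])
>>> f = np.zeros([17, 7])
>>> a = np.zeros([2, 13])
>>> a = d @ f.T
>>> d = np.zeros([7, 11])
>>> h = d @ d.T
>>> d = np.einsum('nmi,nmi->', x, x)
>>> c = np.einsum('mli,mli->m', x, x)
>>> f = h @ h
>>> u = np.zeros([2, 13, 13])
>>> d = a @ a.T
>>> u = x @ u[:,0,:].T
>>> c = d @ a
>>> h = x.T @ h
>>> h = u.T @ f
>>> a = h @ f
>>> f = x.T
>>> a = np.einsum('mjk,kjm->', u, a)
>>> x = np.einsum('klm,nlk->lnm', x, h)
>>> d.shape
(2, 2)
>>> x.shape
(29, 2, 13)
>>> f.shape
(13, 29, 7)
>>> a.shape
()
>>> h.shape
(2, 29, 7)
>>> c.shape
(2, 17)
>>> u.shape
(7, 29, 2)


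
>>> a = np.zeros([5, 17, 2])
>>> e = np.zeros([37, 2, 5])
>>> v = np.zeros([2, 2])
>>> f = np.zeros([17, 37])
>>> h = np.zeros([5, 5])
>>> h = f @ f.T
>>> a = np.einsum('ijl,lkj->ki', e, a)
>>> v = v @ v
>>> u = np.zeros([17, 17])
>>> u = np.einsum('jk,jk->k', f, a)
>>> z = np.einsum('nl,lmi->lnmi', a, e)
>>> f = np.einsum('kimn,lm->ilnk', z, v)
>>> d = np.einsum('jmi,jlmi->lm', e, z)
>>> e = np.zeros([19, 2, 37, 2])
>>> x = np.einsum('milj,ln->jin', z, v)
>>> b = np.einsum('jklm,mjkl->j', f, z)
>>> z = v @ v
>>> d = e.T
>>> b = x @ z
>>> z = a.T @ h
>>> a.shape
(17, 37)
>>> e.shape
(19, 2, 37, 2)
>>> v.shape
(2, 2)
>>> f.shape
(17, 2, 5, 37)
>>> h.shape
(17, 17)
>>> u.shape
(37,)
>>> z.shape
(37, 17)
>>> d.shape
(2, 37, 2, 19)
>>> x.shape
(5, 17, 2)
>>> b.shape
(5, 17, 2)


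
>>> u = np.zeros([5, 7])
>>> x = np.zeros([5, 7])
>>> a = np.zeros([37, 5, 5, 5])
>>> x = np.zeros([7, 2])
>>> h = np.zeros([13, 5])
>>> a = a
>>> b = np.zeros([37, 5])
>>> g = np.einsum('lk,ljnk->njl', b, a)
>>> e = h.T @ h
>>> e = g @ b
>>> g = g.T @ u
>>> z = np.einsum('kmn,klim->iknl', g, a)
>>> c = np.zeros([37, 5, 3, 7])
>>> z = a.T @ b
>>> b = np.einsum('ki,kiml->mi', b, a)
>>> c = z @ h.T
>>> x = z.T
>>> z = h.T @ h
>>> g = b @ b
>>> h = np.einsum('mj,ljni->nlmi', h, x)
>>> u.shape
(5, 7)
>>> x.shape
(5, 5, 5, 5)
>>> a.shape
(37, 5, 5, 5)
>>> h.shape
(5, 5, 13, 5)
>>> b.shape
(5, 5)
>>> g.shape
(5, 5)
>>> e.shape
(5, 5, 5)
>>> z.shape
(5, 5)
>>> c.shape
(5, 5, 5, 13)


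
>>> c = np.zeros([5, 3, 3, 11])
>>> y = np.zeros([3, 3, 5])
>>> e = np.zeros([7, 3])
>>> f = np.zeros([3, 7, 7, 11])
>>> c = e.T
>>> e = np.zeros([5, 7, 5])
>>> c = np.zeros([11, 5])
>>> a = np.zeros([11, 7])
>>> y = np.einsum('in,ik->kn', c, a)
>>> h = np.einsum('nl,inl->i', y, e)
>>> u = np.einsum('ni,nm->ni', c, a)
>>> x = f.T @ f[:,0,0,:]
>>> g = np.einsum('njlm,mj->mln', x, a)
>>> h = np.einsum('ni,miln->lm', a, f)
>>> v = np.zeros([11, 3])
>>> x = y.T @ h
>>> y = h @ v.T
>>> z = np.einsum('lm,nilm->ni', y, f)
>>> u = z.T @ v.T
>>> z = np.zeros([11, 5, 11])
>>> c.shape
(11, 5)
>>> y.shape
(7, 11)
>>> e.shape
(5, 7, 5)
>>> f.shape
(3, 7, 7, 11)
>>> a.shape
(11, 7)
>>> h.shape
(7, 3)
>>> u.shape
(7, 11)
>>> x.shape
(5, 3)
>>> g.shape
(11, 7, 11)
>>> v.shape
(11, 3)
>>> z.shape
(11, 5, 11)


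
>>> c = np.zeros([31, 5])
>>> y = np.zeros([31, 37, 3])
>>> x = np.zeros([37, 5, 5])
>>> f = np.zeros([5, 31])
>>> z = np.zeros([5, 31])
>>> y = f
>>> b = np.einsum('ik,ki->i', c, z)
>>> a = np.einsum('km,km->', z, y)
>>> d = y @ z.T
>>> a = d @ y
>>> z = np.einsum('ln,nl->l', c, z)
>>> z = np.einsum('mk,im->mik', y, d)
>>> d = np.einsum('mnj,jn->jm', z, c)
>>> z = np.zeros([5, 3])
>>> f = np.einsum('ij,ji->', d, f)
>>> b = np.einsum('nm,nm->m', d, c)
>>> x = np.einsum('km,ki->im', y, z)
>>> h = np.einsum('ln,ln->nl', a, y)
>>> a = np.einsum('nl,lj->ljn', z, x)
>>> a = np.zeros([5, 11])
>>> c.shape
(31, 5)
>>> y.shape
(5, 31)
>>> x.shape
(3, 31)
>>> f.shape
()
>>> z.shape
(5, 3)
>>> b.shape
(5,)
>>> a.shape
(5, 11)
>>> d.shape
(31, 5)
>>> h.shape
(31, 5)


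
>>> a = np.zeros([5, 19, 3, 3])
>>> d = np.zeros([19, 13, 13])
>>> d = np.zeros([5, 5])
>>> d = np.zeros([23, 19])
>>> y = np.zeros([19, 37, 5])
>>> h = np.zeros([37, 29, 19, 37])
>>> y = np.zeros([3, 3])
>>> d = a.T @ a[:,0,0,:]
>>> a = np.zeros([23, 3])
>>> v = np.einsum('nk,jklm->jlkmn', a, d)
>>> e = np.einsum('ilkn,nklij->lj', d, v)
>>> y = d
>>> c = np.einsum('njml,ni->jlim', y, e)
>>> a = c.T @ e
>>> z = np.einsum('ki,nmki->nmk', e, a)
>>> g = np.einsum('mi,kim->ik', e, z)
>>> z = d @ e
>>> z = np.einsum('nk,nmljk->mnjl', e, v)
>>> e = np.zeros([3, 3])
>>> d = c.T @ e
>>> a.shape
(19, 23, 3, 23)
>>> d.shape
(19, 23, 3, 3)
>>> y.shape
(3, 3, 19, 3)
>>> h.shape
(37, 29, 19, 37)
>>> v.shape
(3, 19, 3, 3, 23)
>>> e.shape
(3, 3)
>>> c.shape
(3, 3, 23, 19)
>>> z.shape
(19, 3, 3, 3)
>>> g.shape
(23, 19)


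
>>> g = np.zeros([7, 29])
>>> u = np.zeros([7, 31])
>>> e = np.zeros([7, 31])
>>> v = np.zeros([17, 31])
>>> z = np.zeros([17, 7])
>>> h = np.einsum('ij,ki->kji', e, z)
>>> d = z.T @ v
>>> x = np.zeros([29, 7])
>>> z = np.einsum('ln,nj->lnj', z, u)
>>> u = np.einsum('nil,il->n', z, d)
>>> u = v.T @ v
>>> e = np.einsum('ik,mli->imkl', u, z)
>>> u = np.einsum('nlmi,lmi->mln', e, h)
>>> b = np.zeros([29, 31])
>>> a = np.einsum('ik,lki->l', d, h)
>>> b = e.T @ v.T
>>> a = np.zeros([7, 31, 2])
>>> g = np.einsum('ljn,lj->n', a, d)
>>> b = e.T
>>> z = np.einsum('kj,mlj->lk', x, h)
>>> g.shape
(2,)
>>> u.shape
(31, 17, 31)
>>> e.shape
(31, 17, 31, 7)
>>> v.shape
(17, 31)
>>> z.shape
(31, 29)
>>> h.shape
(17, 31, 7)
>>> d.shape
(7, 31)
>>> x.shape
(29, 7)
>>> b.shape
(7, 31, 17, 31)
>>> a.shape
(7, 31, 2)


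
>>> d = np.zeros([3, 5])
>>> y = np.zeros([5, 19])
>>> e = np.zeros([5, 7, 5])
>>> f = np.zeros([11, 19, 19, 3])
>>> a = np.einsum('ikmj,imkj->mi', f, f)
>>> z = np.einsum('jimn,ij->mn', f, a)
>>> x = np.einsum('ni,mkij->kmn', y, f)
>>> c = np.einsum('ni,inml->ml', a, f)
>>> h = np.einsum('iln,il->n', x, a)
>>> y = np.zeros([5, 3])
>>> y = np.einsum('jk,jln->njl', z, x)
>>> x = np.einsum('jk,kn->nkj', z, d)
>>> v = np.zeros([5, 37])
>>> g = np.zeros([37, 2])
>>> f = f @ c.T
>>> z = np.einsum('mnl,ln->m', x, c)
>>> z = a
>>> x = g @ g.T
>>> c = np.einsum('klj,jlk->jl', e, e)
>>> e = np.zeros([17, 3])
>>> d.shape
(3, 5)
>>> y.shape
(5, 19, 11)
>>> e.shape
(17, 3)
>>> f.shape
(11, 19, 19, 19)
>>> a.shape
(19, 11)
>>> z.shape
(19, 11)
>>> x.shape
(37, 37)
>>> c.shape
(5, 7)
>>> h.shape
(5,)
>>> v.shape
(5, 37)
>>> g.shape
(37, 2)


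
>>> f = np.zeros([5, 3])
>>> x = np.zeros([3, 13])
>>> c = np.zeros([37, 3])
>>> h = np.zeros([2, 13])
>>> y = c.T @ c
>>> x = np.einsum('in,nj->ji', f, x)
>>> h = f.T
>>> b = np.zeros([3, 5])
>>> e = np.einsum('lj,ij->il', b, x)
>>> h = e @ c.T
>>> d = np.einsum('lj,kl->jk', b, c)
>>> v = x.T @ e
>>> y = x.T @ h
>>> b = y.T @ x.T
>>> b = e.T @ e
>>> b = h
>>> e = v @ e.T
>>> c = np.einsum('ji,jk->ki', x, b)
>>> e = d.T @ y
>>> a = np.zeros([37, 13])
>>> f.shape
(5, 3)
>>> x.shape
(13, 5)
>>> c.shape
(37, 5)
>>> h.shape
(13, 37)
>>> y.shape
(5, 37)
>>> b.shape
(13, 37)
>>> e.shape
(37, 37)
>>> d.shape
(5, 37)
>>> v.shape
(5, 3)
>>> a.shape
(37, 13)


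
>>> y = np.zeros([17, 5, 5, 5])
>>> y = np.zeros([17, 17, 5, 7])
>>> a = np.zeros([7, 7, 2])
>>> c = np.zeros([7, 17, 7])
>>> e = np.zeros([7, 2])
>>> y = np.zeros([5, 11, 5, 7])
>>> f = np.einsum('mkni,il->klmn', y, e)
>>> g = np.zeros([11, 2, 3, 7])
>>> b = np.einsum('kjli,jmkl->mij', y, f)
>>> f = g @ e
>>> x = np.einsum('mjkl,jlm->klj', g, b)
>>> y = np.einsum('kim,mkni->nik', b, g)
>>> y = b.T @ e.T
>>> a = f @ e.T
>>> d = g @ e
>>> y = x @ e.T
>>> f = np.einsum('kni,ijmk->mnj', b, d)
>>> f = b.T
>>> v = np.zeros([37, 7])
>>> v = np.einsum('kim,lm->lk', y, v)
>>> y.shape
(3, 7, 7)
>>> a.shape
(11, 2, 3, 7)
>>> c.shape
(7, 17, 7)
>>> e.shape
(7, 2)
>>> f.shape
(11, 7, 2)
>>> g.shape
(11, 2, 3, 7)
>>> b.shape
(2, 7, 11)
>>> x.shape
(3, 7, 2)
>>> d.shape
(11, 2, 3, 2)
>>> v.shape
(37, 3)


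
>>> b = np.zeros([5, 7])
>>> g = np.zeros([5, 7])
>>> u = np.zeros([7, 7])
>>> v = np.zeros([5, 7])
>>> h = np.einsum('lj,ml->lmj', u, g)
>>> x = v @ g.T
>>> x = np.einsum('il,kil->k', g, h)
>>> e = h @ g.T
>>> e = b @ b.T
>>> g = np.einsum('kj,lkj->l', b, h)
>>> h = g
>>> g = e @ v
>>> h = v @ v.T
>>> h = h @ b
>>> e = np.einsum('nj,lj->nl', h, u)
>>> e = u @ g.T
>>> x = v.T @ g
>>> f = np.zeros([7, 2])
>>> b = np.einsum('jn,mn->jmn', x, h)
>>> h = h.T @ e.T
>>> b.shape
(7, 5, 7)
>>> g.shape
(5, 7)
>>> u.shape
(7, 7)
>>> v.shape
(5, 7)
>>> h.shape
(7, 7)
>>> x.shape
(7, 7)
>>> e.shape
(7, 5)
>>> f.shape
(7, 2)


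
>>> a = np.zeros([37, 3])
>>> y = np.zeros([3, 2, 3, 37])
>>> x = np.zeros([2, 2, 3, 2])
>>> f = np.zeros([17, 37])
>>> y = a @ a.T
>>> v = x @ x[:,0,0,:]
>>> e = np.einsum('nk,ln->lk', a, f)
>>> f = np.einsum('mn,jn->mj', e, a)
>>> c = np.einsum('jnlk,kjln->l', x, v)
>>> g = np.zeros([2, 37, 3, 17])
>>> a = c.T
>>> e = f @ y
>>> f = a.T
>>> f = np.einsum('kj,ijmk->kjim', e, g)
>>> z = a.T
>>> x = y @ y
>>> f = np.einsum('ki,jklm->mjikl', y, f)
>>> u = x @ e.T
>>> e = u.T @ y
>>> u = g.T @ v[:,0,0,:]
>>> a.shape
(3,)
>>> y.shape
(37, 37)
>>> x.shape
(37, 37)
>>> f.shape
(3, 17, 37, 37, 2)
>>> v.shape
(2, 2, 3, 2)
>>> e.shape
(17, 37)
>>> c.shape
(3,)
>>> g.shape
(2, 37, 3, 17)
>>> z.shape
(3,)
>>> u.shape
(17, 3, 37, 2)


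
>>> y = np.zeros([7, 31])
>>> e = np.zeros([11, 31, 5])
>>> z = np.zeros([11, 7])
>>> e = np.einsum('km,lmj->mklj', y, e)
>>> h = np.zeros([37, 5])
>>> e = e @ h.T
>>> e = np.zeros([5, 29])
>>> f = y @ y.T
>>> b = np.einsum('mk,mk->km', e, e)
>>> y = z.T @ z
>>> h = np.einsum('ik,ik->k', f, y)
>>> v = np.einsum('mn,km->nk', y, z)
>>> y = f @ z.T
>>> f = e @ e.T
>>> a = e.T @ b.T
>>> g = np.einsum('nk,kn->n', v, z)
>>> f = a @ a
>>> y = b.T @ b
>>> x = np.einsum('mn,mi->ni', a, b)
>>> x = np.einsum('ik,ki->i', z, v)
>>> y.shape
(5, 5)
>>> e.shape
(5, 29)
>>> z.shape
(11, 7)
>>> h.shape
(7,)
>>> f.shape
(29, 29)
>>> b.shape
(29, 5)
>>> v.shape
(7, 11)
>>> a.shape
(29, 29)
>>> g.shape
(7,)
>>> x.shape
(11,)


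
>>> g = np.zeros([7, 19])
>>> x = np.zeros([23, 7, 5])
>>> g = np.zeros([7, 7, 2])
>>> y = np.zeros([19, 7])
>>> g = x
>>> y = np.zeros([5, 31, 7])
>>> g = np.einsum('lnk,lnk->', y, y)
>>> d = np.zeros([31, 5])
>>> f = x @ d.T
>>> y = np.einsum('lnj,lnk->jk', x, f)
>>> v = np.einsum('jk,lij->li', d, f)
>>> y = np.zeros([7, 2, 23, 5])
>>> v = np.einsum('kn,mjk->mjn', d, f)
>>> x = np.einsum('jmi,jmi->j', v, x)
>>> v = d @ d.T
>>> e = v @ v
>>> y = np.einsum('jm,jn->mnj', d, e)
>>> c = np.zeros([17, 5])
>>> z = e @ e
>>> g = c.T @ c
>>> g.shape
(5, 5)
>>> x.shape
(23,)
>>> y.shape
(5, 31, 31)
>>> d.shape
(31, 5)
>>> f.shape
(23, 7, 31)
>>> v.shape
(31, 31)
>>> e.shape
(31, 31)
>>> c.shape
(17, 5)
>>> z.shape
(31, 31)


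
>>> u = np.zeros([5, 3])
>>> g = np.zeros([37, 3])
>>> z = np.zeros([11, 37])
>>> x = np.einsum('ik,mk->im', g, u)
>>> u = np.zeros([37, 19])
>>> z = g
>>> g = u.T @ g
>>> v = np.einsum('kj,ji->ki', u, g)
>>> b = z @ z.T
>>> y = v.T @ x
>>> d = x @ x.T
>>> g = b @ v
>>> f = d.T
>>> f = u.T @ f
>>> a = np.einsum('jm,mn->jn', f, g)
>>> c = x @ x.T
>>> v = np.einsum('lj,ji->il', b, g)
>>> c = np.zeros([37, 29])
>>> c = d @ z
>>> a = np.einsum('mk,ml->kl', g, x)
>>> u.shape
(37, 19)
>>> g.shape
(37, 3)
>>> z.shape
(37, 3)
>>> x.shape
(37, 5)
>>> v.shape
(3, 37)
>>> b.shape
(37, 37)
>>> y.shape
(3, 5)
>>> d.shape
(37, 37)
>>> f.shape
(19, 37)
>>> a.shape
(3, 5)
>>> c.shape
(37, 3)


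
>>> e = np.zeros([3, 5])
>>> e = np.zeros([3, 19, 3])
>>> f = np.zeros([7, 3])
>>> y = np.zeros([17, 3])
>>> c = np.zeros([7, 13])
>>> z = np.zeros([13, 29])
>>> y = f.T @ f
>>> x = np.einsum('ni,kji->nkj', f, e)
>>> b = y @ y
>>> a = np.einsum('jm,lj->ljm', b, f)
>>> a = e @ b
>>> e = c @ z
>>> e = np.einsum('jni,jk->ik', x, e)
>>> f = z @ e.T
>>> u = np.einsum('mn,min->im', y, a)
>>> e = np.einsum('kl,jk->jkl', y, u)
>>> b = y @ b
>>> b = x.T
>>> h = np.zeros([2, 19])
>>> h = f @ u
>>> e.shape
(19, 3, 3)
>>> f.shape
(13, 19)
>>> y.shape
(3, 3)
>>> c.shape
(7, 13)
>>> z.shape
(13, 29)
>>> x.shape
(7, 3, 19)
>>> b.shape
(19, 3, 7)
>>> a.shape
(3, 19, 3)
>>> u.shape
(19, 3)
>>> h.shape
(13, 3)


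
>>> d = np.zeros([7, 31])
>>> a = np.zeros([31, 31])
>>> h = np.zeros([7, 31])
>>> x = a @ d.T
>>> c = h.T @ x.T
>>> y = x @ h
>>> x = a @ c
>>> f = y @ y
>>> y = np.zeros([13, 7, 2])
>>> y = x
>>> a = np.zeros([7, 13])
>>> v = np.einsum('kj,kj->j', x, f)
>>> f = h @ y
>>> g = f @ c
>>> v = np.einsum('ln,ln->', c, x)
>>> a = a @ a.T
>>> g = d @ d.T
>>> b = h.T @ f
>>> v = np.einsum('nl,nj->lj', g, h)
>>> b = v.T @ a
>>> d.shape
(7, 31)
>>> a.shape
(7, 7)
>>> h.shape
(7, 31)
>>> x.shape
(31, 31)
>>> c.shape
(31, 31)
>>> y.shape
(31, 31)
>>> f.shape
(7, 31)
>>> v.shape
(7, 31)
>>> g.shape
(7, 7)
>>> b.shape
(31, 7)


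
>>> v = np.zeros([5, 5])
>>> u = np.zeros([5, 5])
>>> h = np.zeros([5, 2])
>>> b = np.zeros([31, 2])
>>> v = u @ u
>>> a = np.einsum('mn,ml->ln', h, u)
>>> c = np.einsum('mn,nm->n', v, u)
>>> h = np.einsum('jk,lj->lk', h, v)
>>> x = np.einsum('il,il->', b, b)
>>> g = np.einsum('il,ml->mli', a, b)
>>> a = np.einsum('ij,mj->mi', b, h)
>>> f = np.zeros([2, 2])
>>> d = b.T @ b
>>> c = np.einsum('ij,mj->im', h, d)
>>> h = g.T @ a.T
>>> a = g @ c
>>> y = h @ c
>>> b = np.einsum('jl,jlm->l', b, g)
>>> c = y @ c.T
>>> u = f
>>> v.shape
(5, 5)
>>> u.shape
(2, 2)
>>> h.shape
(5, 2, 5)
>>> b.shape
(2,)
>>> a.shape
(31, 2, 2)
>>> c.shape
(5, 2, 5)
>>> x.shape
()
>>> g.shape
(31, 2, 5)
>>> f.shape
(2, 2)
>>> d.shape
(2, 2)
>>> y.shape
(5, 2, 2)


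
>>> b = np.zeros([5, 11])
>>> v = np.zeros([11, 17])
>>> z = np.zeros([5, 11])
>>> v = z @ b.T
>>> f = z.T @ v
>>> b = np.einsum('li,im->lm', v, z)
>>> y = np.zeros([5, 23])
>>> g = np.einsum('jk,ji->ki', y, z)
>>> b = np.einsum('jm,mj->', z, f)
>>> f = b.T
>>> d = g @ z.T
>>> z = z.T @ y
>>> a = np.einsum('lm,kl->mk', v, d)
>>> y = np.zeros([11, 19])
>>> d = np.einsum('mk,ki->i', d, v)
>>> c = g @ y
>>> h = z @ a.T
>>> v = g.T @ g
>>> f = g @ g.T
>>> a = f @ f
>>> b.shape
()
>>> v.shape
(11, 11)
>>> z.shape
(11, 23)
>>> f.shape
(23, 23)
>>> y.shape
(11, 19)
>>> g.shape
(23, 11)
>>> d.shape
(5,)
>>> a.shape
(23, 23)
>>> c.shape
(23, 19)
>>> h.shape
(11, 5)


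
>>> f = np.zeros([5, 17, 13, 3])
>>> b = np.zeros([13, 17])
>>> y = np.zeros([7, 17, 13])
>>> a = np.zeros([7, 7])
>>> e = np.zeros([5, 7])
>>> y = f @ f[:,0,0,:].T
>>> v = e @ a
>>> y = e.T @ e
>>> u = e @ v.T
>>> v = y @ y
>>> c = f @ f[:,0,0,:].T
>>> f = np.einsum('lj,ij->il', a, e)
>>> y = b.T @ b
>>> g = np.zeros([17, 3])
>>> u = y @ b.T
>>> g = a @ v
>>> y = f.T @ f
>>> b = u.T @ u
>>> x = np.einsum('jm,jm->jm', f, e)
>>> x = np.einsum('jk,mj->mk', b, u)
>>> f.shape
(5, 7)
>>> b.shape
(13, 13)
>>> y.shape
(7, 7)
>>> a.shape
(7, 7)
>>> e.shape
(5, 7)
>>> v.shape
(7, 7)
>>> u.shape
(17, 13)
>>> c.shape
(5, 17, 13, 5)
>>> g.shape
(7, 7)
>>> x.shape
(17, 13)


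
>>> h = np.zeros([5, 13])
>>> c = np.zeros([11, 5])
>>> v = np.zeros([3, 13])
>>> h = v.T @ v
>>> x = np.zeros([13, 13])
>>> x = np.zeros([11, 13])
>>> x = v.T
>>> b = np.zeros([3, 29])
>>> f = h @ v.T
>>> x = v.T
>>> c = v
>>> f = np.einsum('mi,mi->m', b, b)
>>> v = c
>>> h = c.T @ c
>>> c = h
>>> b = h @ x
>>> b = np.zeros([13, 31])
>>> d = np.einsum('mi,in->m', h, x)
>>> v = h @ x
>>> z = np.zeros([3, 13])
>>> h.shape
(13, 13)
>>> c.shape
(13, 13)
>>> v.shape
(13, 3)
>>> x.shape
(13, 3)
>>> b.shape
(13, 31)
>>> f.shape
(3,)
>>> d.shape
(13,)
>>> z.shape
(3, 13)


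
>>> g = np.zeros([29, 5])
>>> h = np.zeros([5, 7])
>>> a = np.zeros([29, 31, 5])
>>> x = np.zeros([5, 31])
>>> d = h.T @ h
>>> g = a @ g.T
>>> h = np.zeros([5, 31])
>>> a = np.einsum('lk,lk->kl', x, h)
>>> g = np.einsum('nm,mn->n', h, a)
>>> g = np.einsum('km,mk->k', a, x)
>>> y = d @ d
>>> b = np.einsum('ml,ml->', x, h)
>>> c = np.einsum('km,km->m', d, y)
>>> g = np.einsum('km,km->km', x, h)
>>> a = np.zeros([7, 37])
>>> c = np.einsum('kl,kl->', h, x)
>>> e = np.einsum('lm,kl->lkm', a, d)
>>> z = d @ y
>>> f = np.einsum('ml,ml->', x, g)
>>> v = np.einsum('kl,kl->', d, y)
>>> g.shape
(5, 31)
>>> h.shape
(5, 31)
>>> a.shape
(7, 37)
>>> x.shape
(5, 31)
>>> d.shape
(7, 7)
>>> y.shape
(7, 7)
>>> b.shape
()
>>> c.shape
()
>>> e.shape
(7, 7, 37)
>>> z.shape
(7, 7)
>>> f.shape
()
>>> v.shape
()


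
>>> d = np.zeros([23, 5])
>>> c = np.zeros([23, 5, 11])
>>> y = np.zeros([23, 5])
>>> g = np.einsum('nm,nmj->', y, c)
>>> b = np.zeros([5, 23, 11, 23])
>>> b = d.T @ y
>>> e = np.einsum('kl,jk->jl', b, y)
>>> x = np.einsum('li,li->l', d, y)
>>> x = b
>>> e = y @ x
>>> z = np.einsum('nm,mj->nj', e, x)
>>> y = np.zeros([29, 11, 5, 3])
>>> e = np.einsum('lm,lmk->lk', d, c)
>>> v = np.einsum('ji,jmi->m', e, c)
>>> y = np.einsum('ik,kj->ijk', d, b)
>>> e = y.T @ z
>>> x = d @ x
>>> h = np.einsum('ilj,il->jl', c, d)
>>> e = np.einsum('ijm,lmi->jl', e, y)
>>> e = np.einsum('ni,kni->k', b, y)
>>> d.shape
(23, 5)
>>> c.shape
(23, 5, 11)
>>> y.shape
(23, 5, 5)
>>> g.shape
()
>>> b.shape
(5, 5)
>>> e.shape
(23,)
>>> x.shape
(23, 5)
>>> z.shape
(23, 5)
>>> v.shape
(5,)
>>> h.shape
(11, 5)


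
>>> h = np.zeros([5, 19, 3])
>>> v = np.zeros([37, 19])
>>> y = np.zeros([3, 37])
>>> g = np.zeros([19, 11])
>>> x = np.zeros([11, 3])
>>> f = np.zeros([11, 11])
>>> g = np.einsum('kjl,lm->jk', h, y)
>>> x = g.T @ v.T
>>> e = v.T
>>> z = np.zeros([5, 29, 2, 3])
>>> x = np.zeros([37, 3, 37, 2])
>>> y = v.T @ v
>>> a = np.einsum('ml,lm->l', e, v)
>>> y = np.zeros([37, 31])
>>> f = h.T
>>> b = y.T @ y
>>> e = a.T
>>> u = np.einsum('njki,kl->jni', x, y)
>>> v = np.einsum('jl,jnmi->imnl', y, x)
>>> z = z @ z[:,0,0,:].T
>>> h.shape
(5, 19, 3)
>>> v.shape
(2, 37, 3, 31)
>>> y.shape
(37, 31)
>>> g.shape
(19, 5)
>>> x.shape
(37, 3, 37, 2)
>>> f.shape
(3, 19, 5)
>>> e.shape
(37,)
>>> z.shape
(5, 29, 2, 5)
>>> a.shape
(37,)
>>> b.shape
(31, 31)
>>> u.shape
(3, 37, 2)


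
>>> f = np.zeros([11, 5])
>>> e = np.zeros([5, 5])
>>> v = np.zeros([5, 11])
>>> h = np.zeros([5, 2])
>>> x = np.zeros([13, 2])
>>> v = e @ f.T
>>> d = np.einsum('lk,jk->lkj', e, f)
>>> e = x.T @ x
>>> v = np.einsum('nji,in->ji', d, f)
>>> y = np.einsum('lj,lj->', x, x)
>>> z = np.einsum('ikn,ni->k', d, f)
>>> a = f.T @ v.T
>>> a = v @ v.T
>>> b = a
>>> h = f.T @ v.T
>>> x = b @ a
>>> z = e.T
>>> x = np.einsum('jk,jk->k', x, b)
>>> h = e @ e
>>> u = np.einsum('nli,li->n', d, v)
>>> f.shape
(11, 5)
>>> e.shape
(2, 2)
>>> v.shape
(5, 11)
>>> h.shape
(2, 2)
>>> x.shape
(5,)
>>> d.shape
(5, 5, 11)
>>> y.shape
()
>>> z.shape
(2, 2)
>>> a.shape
(5, 5)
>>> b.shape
(5, 5)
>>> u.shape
(5,)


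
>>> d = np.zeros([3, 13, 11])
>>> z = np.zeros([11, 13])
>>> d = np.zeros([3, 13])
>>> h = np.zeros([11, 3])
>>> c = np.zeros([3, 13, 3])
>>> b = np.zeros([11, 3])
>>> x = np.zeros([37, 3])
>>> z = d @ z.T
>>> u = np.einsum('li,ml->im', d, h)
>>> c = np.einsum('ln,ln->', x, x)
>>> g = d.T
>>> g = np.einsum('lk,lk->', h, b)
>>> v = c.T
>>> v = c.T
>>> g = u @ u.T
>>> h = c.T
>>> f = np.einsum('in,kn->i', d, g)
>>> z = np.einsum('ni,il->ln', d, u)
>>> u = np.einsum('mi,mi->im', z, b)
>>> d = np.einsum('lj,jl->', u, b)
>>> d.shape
()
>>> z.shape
(11, 3)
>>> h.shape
()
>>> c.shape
()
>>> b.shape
(11, 3)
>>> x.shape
(37, 3)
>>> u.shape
(3, 11)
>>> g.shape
(13, 13)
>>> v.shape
()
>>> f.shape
(3,)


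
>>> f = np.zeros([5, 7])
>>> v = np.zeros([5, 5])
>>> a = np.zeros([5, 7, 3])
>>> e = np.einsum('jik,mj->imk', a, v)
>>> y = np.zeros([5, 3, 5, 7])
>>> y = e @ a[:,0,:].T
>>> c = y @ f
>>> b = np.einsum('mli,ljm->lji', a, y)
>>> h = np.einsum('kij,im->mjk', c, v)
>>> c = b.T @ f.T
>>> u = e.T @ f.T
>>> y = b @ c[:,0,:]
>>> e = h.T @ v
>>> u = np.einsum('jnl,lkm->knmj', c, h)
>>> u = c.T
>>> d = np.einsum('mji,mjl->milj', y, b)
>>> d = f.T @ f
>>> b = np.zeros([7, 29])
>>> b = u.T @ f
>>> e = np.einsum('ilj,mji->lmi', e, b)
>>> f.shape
(5, 7)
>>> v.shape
(5, 5)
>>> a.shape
(5, 7, 3)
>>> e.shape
(7, 3, 7)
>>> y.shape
(7, 5, 5)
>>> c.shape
(3, 5, 5)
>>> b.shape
(3, 5, 7)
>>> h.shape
(5, 7, 7)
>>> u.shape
(5, 5, 3)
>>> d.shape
(7, 7)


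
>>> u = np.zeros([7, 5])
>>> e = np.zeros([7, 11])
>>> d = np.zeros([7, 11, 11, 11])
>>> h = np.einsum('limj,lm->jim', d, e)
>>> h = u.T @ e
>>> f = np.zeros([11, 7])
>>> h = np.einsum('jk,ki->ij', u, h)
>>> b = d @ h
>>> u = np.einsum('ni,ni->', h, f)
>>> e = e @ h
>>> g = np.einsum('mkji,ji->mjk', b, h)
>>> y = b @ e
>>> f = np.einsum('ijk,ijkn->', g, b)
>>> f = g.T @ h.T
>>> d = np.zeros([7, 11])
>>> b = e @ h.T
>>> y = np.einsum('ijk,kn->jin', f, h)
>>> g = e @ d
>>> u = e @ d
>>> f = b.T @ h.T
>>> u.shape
(7, 11)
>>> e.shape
(7, 7)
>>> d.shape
(7, 11)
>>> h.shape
(11, 7)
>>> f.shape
(11, 11)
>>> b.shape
(7, 11)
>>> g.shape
(7, 11)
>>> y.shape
(11, 11, 7)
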